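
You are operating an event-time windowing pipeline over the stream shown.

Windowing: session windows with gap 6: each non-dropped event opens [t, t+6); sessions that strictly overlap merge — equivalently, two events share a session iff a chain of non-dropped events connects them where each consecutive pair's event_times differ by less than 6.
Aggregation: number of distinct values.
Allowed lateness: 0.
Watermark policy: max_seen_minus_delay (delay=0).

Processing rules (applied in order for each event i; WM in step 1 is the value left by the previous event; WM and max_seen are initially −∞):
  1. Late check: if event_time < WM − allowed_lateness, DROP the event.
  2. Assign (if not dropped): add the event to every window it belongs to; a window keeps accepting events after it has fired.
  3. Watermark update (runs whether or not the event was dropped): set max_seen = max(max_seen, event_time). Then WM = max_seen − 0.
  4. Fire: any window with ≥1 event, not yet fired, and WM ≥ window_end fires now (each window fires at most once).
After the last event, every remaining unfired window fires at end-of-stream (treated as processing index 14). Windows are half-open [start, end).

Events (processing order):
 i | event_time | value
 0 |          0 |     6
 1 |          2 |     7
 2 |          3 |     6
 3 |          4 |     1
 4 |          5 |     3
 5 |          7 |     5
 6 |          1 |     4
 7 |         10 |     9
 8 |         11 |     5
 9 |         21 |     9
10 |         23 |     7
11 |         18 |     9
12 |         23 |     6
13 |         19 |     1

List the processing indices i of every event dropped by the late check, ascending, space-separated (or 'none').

6 11 13

i=0 t=0 v=6: → [0,6); WM=0
i=1 t=2 v=7: → [0,8); WM=2
i=2 t=3 v=6: → [0,9); WM=3
i=3 t=4 v=1: → [0,10); WM=4
i=4 t=5 v=3: → [0,11); WM=5
i=5 t=7 v=5: → [0,13); WM=7
i=6 t=1 v=4: DROP (t<7-0); WM=7
i=7 t=10 v=9: → [0,16); WM=10
i=8 t=11 v=5: → [0,17); WM=11
i=9 t=21 v=9: → [21,27); WM=21
i=10 t=23 v=7: → [21,29); WM=23
i=11 t=18 v=9: DROP (t<23-0); WM=23
i=12 t=23 v=6: → [21,29); WM=23
i=13 t=19 v=1: DROP (t<23-0); WM=23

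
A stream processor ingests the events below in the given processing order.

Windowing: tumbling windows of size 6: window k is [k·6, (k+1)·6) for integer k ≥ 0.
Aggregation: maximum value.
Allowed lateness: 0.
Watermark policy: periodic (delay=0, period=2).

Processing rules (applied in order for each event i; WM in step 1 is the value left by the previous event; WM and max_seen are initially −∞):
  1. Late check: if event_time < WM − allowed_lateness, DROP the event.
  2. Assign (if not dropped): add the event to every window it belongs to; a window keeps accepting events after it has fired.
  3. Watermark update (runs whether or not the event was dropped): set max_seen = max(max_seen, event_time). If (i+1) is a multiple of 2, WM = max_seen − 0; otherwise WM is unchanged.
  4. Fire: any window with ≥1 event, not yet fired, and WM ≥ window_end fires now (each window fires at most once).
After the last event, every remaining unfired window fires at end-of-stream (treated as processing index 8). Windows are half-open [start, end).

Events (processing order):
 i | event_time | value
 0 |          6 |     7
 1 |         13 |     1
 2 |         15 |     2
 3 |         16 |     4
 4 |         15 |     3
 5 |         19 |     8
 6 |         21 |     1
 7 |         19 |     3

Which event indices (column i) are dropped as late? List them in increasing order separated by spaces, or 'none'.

i=0 t=6 v=7: → [6,12); WM=−∞
i=1 t=13 v=1: → [12,18); WM=13; [6,12) fires=7
i=2 t=15 v=2: → [12,18); WM=13
i=3 t=16 v=4: → [12,18); WM=16
i=4 t=15 v=3: DROP (t<16-0); WM=16
i=5 t=19 v=8: → [18,24); WM=19; [12,18) fires=4
i=6 t=21 v=1: → [18,24); WM=19
i=7 t=19 v=3: → [18,24); WM=21

4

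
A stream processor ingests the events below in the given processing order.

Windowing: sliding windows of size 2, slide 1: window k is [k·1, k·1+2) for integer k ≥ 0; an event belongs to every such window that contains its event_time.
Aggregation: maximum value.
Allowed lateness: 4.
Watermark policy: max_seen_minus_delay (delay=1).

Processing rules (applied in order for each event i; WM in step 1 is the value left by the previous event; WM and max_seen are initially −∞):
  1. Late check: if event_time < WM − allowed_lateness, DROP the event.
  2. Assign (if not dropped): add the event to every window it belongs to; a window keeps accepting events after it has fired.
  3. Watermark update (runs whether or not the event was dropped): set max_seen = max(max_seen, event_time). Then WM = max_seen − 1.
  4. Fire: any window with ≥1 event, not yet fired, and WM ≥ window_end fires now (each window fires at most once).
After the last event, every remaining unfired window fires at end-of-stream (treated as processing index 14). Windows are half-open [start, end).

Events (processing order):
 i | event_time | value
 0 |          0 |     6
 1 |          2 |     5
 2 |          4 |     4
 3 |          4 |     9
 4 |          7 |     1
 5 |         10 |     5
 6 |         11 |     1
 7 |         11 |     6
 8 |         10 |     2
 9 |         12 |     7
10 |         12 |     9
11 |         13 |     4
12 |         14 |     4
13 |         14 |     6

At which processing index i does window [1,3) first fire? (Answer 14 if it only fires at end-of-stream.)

2

i=0 t=0 v=6: → [0,2); WM=-1
i=1 t=2 v=5: → [2,4),[1,3); WM=1
i=2 t=4 v=4: → [4,6),[3,5); WM=3; [0,2) fires=6 [1,3) fires=5
i=3 t=4 v=9: → [4,6),[3,5); WM=3
i=4 t=7 v=1: → [7,9),[6,8); WM=6; [2,4) fires=5 [3,5) fires=9 [4,6) fires=9
i=5 t=10 v=5: → [10,12),[9,11); WM=9; [6,8) fires=1 [7,9) fires=1
i=6 t=11 v=1: → [11,13),[10,12); WM=10
i=7 t=11 v=6: → [11,13),[10,12); WM=10
i=8 t=10 v=2: → [10,12),[9,11); WM=10
i=9 t=12 v=7: → [12,14),[11,13); WM=11; [9,11) fires=5
i=10 t=12 v=9: → [12,14),[11,13); WM=11
i=11 t=13 v=4: → [13,15),[12,14); WM=12; [10,12) fires=6
i=12 t=14 v=4: → [14,16),[13,15); WM=13; [11,13) fires=9
i=13 t=14 v=6: → [14,16),[13,15); WM=13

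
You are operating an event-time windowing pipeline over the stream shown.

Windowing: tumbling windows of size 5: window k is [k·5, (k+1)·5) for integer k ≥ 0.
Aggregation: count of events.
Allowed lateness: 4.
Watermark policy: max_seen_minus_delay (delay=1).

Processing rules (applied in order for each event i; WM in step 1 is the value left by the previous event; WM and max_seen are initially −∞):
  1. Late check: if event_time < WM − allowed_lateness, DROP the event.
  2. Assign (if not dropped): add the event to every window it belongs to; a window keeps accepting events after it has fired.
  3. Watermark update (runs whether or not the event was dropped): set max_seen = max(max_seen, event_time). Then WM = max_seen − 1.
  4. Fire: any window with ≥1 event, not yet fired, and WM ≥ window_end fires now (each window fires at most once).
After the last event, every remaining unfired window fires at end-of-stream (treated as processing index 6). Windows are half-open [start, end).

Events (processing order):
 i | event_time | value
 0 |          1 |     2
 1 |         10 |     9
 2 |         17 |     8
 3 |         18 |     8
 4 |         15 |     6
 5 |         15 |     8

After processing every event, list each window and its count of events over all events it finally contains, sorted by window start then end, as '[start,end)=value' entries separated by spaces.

[0,5)=1 [10,15)=1 [15,20)=4

i=0 t=1 v=2: → [0,5); WM=0
i=1 t=10 v=9: → [10,15); WM=9; [0,5) fires=1
i=2 t=17 v=8: → [15,20); WM=16; [10,15) fires=1
i=3 t=18 v=8: → [15,20); WM=17
i=4 t=15 v=6: → [15,20); WM=17
i=5 t=15 v=8: → [15,20); WM=17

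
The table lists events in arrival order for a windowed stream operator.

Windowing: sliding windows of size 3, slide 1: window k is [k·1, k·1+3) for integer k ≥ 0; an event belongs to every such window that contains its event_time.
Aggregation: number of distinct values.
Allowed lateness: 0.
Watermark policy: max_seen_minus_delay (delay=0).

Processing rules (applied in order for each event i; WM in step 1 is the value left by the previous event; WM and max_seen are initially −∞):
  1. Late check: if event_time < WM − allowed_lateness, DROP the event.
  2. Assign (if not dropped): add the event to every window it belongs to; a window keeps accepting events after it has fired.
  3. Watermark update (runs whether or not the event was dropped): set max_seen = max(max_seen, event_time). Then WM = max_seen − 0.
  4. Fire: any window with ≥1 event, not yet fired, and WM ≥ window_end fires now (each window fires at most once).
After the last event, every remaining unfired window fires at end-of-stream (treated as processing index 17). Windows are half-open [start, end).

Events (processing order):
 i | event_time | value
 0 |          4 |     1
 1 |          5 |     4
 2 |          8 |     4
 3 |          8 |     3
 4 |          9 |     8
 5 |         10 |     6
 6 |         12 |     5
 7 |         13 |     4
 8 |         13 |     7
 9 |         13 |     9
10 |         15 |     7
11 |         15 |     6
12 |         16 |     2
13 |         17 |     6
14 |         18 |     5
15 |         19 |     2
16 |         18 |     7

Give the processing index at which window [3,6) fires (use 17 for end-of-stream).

2

i=0 t=4 v=1: → [4,7),[3,6),[2,5); WM=4
i=1 t=5 v=4: → [5,8),[4,7),[3,6); WM=5; [2,5) fires=1
i=2 t=8 v=4: → [8,11),[7,10),[6,9); WM=8; [3,6) fires=2 [4,7) fires=2 [5,8) fires=1
i=3 t=8 v=3: → [8,11),[7,10),[6,9); WM=8
i=4 t=9 v=8: → [9,12),[8,11),[7,10); WM=9; [6,9) fires=2
i=5 t=10 v=6: → [10,13),[9,12),[8,11); WM=10; [7,10) fires=3
i=6 t=12 v=5: → [12,15),[11,14),[10,13); WM=12; [8,11) fires=4 [9,12) fires=2
i=7 t=13 v=4: → [13,16),[12,15),[11,14); WM=13; [10,13) fires=2
i=8 t=13 v=7: → [13,16),[12,15),[11,14); WM=13
i=9 t=13 v=9: → [13,16),[12,15),[11,14); WM=13
i=10 t=15 v=7: → [15,18),[14,17),[13,16); WM=15; [11,14) fires=4 [12,15) fires=4
i=11 t=15 v=6: → [15,18),[14,17),[13,16); WM=15
i=12 t=16 v=2: → [16,19),[15,18),[14,17); WM=16; [13,16) fires=4
i=13 t=17 v=6: → [17,20),[16,19),[15,18); WM=17; [14,17) fires=3
i=14 t=18 v=5: → [18,21),[17,20),[16,19); WM=18; [15,18) fires=3
i=15 t=19 v=2: → [19,22),[18,21),[17,20); WM=19; [16,19) fires=3
i=16 t=18 v=7: DROP (t<19-0); WM=19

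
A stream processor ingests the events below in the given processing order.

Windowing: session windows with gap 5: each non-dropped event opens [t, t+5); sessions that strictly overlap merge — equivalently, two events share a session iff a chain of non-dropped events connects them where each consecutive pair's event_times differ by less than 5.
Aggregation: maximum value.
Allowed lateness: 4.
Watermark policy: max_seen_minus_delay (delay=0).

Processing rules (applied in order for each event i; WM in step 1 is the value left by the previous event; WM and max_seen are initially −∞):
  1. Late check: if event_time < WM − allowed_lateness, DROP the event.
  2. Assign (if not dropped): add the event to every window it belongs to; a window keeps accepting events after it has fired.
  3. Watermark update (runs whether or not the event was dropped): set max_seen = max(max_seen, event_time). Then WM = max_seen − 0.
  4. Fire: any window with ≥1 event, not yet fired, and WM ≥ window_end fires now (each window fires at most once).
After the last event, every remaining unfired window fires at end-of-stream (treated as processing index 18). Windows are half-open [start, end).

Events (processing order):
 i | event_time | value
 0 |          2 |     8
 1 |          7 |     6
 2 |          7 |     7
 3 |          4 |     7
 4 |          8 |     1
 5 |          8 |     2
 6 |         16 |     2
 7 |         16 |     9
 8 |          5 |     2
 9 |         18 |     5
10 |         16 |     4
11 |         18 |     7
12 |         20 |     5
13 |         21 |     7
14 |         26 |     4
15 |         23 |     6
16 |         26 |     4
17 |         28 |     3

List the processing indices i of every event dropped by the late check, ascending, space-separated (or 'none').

8

i=0 t=2 v=8: → [2,7); WM=2
i=1 t=7 v=6: → [7,12); WM=7
i=2 t=7 v=7: → [7,12); WM=7
i=3 t=4 v=7: → [2,12); WM=7
i=4 t=8 v=1: → [2,13); WM=8
i=5 t=8 v=2: → [2,13); WM=8
i=6 t=16 v=2: → [16,21); WM=16
i=7 t=16 v=9: → [16,21); WM=16
i=8 t=5 v=2: DROP (t<16-4); WM=16
i=9 t=18 v=5: → [16,23); WM=18
i=10 t=16 v=4: → [16,23); WM=18
i=11 t=18 v=7: → [16,23); WM=18
i=12 t=20 v=5: → [16,25); WM=20
i=13 t=21 v=7: → [16,26); WM=21
i=14 t=26 v=4: → [26,31); WM=26
i=15 t=23 v=6: → [16,31); WM=26
i=16 t=26 v=4: → [16,31); WM=26
i=17 t=28 v=3: → [16,33); WM=28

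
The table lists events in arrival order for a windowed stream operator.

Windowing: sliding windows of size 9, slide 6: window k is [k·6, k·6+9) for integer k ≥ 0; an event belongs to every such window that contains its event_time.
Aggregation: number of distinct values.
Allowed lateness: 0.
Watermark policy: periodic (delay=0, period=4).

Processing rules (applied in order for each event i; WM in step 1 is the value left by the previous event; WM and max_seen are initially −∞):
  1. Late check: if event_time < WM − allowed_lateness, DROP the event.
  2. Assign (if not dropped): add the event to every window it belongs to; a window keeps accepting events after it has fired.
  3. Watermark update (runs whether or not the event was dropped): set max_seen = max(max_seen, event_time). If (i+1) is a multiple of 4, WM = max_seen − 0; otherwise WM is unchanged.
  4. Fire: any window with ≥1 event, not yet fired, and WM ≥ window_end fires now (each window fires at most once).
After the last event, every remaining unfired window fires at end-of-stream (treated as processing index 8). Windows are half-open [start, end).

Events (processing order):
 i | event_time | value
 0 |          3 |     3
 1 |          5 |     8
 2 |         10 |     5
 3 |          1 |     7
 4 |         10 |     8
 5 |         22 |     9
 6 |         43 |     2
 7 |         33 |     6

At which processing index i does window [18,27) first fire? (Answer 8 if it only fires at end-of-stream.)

7

i=0 t=3 v=3: → [0,9); WM=−∞
i=1 t=5 v=8: → [0,9); WM=−∞
i=2 t=10 v=5: → [6,15); WM=−∞
i=3 t=1 v=7: → [0,9); WM=10; [0,9) fires=3
i=4 t=10 v=8: → [6,15); WM=10
i=5 t=22 v=9: → [18,27); WM=10
i=6 t=43 v=2: → [42,51),[36,45); WM=10
i=7 t=33 v=6: → [30,39); WM=43; [6,15) fires=2 [18,27) fires=1 [30,39) fires=1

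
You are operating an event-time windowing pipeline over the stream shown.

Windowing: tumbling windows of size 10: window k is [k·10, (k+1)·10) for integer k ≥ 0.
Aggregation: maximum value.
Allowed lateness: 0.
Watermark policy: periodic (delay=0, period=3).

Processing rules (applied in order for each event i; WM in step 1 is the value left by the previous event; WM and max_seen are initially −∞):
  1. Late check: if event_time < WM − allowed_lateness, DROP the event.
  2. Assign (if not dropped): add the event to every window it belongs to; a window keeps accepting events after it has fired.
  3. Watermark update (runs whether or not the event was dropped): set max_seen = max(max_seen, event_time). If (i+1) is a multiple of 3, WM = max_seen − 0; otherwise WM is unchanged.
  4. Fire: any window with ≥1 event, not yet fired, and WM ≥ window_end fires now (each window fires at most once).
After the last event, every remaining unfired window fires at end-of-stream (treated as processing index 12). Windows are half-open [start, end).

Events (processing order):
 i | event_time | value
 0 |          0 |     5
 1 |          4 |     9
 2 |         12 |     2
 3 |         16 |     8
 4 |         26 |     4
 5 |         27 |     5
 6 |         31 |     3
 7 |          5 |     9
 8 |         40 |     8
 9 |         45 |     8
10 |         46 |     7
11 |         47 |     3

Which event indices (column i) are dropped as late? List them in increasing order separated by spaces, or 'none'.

7

i=0 t=0 v=5: → [0,10); WM=−∞
i=1 t=4 v=9: → [0,10); WM=−∞
i=2 t=12 v=2: → [10,20); WM=12; [0,10) fires=9
i=3 t=16 v=8: → [10,20); WM=12
i=4 t=26 v=4: → [20,30); WM=12
i=5 t=27 v=5: → [20,30); WM=27; [10,20) fires=8
i=6 t=31 v=3: → [30,40); WM=27
i=7 t=5 v=9: DROP (t<27-0); WM=27
i=8 t=40 v=8: → [40,50); WM=40; [20,30) fires=5 [30,40) fires=3
i=9 t=45 v=8: → [40,50); WM=40
i=10 t=46 v=7: → [40,50); WM=40
i=11 t=47 v=3: → [40,50); WM=47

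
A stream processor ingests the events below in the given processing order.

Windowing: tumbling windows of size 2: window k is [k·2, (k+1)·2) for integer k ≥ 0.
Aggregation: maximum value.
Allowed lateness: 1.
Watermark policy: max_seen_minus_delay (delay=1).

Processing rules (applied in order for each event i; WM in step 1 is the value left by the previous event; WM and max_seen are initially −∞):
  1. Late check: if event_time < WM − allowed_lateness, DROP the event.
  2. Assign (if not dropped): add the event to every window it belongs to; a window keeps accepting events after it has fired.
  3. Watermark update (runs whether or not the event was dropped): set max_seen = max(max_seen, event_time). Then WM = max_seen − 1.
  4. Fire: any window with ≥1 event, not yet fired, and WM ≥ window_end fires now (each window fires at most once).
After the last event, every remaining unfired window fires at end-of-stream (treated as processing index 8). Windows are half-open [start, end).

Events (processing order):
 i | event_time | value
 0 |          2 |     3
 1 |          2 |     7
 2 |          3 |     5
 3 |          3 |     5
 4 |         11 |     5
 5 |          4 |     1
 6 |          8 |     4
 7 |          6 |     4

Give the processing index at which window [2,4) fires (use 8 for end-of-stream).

4

i=0 t=2 v=3: → [2,4); WM=1
i=1 t=2 v=7: → [2,4); WM=1
i=2 t=3 v=5: → [2,4); WM=2
i=3 t=3 v=5: → [2,4); WM=2
i=4 t=11 v=5: → [10,12); WM=10; [2,4) fires=7
i=5 t=4 v=1: DROP (t<10-1); WM=10
i=6 t=8 v=4: DROP (t<10-1); WM=10
i=7 t=6 v=4: DROP (t<10-1); WM=10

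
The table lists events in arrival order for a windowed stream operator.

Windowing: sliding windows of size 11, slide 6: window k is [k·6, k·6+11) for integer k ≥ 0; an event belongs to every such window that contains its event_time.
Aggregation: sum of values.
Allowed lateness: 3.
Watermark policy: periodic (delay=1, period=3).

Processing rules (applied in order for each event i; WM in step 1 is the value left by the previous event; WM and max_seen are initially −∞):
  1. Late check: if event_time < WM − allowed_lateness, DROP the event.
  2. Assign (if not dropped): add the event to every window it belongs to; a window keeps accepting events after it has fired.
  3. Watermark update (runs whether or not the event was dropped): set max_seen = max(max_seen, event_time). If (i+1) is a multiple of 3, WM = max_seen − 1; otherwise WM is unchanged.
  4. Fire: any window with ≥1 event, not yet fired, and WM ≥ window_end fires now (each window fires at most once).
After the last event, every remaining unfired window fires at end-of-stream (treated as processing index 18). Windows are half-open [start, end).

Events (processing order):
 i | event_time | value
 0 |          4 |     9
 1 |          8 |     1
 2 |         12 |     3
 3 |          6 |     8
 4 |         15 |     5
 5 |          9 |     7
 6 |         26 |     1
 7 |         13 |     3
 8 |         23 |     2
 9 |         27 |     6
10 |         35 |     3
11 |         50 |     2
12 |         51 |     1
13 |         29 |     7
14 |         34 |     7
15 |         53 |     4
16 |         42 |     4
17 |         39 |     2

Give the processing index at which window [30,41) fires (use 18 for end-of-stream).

i=0 t=4 v=9: → [0,11); WM=−∞
i=1 t=8 v=1: → [6,17),[0,11); WM=−∞
i=2 t=12 v=3: → [12,23),[6,17); WM=11; [0,11) fires=10
i=3 t=6 v=8: DROP (t<11-3); WM=11
i=4 t=15 v=5: → [12,23),[6,17); WM=11
i=5 t=9 v=7: → [6,17),[0,11); WM=14
i=6 t=26 v=1: → [24,35),[18,29); WM=14
i=7 t=13 v=3: → [12,23),[6,17); WM=14
i=8 t=23 v=2: → [18,29); WM=25; [6,17) fires=19 [12,23) fires=11
i=9 t=27 v=6: → [24,35),[18,29); WM=25
i=10 t=35 v=3: → [30,41); WM=25
i=11 t=50 v=2: → [48,59),[42,53); WM=49; [18,29) fires=9 [24,35) fires=7 [30,41) fires=3
i=12 t=51 v=1: → [48,59),[42,53); WM=49
i=13 t=29 v=7: DROP (t<49-3); WM=49
i=14 t=34 v=7: DROP (t<49-3); WM=50
i=15 t=53 v=4: → [48,59); WM=50
i=16 t=42 v=4: DROP (t<50-3); WM=50
i=17 t=39 v=2: DROP (t<50-3); WM=52

11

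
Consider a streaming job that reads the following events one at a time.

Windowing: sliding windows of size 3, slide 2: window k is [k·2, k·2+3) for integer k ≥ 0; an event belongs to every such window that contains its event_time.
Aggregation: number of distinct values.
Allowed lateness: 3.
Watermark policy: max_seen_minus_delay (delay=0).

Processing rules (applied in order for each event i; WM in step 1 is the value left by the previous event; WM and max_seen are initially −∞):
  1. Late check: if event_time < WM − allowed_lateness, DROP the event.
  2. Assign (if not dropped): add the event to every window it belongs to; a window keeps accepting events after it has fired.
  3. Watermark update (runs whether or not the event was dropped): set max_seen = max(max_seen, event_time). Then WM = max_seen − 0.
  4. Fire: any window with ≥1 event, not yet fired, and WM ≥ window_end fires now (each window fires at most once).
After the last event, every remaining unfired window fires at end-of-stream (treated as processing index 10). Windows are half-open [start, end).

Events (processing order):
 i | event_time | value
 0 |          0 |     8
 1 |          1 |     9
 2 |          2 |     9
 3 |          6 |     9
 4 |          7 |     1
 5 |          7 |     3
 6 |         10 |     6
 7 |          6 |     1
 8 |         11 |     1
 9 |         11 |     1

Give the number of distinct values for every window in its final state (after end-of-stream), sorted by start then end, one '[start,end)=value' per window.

i=0 t=0 v=8: → [0,3); WM=0
i=1 t=1 v=9: → [0,3); WM=1
i=2 t=2 v=9: → [2,5),[0,3); WM=2
i=3 t=6 v=9: → [6,9),[4,7); WM=6; [0,3) fires=2 [2,5) fires=1
i=4 t=7 v=1: → [6,9); WM=7; [4,7) fires=1
i=5 t=7 v=3: → [6,9); WM=7
i=6 t=10 v=6: → [10,13),[8,11); WM=10; [6,9) fires=3
i=7 t=6 v=1: DROP (t<10-3); WM=10
i=8 t=11 v=1: → [10,13); WM=11; [8,11) fires=1
i=9 t=11 v=1: → [10,13); WM=11

[0,3)=2 [2,5)=1 [4,7)=1 [6,9)=3 [8,11)=1 [10,13)=2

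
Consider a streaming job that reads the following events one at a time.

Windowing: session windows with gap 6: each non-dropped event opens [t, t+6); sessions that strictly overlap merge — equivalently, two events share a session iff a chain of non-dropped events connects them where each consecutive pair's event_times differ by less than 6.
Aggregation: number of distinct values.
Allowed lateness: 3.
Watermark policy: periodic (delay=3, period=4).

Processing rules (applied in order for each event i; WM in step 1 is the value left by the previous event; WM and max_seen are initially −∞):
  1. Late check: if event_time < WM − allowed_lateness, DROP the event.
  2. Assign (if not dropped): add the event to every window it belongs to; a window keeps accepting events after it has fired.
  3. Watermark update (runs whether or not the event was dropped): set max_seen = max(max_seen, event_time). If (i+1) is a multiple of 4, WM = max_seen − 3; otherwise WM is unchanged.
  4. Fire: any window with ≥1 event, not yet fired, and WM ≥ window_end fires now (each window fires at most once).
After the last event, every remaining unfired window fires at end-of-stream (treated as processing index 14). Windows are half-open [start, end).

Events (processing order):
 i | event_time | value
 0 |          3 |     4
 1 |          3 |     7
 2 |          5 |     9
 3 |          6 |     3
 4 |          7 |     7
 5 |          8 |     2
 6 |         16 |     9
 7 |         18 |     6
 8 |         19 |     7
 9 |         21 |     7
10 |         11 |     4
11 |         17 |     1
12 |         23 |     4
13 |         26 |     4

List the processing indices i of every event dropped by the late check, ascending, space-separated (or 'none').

i=0 t=3 v=4: → [3,9); WM=−∞
i=1 t=3 v=7: → [3,9); WM=−∞
i=2 t=5 v=9: → [3,11); WM=−∞
i=3 t=6 v=3: → [3,12); WM=3
i=4 t=7 v=7: → [3,13); WM=3
i=5 t=8 v=2: → [3,14); WM=3
i=6 t=16 v=9: → [16,22); WM=3
i=7 t=18 v=6: → [16,24); WM=15
i=8 t=19 v=7: → [16,25); WM=15
i=9 t=21 v=7: → [16,27); WM=15
i=10 t=11 v=4: DROP (t<15-3); WM=15
i=11 t=17 v=1: → [16,27); WM=18
i=12 t=23 v=4: → [16,29); WM=18
i=13 t=26 v=4: → [16,32); WM=18

10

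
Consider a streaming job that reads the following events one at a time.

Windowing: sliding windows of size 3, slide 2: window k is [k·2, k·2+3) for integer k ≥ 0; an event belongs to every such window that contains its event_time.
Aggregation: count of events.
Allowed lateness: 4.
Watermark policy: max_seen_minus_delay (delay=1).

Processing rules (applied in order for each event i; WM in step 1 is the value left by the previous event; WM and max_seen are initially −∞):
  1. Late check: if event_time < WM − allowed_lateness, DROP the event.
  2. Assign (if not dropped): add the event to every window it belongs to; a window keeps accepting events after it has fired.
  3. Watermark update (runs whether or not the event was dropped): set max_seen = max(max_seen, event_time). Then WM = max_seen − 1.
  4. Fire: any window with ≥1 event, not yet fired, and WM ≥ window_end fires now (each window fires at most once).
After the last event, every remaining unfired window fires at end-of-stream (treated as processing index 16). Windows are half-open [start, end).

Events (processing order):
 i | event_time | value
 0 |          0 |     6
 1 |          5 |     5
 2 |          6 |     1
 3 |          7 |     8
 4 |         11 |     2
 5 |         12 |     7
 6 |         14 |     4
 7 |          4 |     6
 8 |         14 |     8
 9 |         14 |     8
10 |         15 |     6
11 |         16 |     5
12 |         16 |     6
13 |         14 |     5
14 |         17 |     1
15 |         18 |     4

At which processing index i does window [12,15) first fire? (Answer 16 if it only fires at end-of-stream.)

11

i=0 t=0 v=6: → [0,3); WM=-1
i=1 t=5 v=5: → [4,7); WM=4; [0,3) fires=1
i=2 t=6 v=1: → [6,9),[4,7); WM=5
i=3 t=7 v=8: → [6,9); WM=6
i=4 t=11 v=2: → [10,13); WM=10; [4,7) fires=2 [6,9) fires=2
i=5 t=12 v=7: → [12,15),[10,13); WM=11
i=6 t=14 v=4: → [14,17),[12,15); WM=13; [10,13) fires=2
i=7 t=4 v=6: DROP (t<13-4); WM=13
i=8 t=14 v=8: → [14,17),[12,15); WM=13
i=9 t=14 v=8: → [14,17),[12,15); WM=13
i=10 t=15 v=6: → [14,17); WM=14
i=11 t=16 v=5: → [16,19),[14,17); WM=15; [12,15) fires=4
i=12 t=16 v=6: → [16,19),[14,17); WM=15
i=13 t=14 v=5: → [14,17),[12,15); WM=15
i=14 t=17 v=1: → [16,19); WM=16
i=15 t=18 v=4: → [18,21),[16,19); WM=17; [14,17) fires=7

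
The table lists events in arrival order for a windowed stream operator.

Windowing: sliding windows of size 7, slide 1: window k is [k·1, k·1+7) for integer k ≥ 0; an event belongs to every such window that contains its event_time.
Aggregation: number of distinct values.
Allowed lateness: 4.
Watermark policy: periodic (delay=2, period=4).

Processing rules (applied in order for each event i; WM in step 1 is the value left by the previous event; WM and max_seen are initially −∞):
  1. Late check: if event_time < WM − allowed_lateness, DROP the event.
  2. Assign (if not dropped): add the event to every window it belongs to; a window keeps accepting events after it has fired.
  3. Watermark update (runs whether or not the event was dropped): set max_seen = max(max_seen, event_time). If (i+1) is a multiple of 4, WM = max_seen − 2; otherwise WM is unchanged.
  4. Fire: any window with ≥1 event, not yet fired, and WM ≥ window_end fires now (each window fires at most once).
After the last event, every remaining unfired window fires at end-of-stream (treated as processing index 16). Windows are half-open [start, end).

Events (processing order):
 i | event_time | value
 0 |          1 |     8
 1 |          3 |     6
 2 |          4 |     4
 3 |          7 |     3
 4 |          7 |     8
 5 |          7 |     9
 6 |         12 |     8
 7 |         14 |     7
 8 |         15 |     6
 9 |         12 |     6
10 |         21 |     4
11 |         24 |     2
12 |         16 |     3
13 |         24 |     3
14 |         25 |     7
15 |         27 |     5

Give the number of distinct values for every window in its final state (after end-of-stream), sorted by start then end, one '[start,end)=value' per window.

[0,7)=3 [1,8)=5 [2,9)=5 [3,10)=5 [4,11)=4 [5,12)=3 [6,13)=4 [7,14)=4 [8,15)=3 [9,16)=3 [10,17)=3 [11,18)=3 [12,19)=3 [13,20)=2 [14,21)=2 [15,22)=2 [16,23)=1 [17,24)=1 [18,25)=3 [19,26)=4 [20,27)=4 [21,28)=5 [22,29)=4 [23,30)=4 [24,31)=4 [25,32)=2 [26,33)=1 [27,34)=1

i=0 t=1 v=8: → [1,8),[0,7); WM=−∞
i=1 t=3 v=6: → [3,10),[2,9),[1,8),[0,7); WM=−∞
i=2 t=4 v=4: → [4,11),[3,10),[2,9),[1,8),[0,7); WM=−∞
i=3 t=7 v=3: → [7,14),[6,13),[5,12),[4,11),[3,10),[2,9),[1,8); WM=5
i=4 t=7 v=8: → [7,14),[6,13),[5,12),[4,11),[3,10),[2,9),[1,8); WM=5
i=5 t=7 v=9: → [7,14),[6,13),[5,12),[4,11),[3,10),[2,9),[1,8); WM=5
i=6 t=12 v=8: → [12,19),[11,18),[10,17),[9,16),[8,15),[7,14),[6,13); WM=5
i=7 t=14 v=7: → [14,21),[13,20),[12,19),[11,18),[10,17),[9,16),[8,15); WM=12; [0,7) fires=3 [1,8) fires=5 [2,9) fires=5 [3,10) fires=5 [4,11) fires=4 [5,12) fires=3
i=8 t=15 v=6: → [15,22),[14,21),[13,20),[12,19),[11,18),[10,17),[9,16); WM=12
i=9 t=12 v=6: → [12,19),[11,18),[10,17),[9,16),[8,15),[7,14),[6,13); WM=12
i=10 t=21 v=4: → [21,28),[20,27),[19,26),[18,25),[17,24),[16,23),[15,22); WM=12
i=11 t=24 v=2: → [24,31),[23,30),[22,29),[21,28),[20,27),[19,26),[18,25); WM=22; [6,13) fires=4 [7,14) fires=4 [8,15) fires=3 [9,16) fires=3 [10,17) fires=3 [11,18) fires=3 [12,19) fires=3 [13,20) fires=2 [14,21) fires=2 [15,22) fires=2
i=12 t=16 v=3: DROP (t<22-4); WM=22
i=13 t=24 v=3: → [24,31),[23,30),[22,29),[21,28),[20,27),[19,26),[18,25); WM=22
i=14 t=25 v=7: → [25,32),[24,31),[23,30),[22,29),[21,28),[20,27),[19,26); WM=22
i=15 t=27 v=5: → [27,34),[26,33),[25,32),[24,31),[23,30),[22,29),[21,28); WM=25; [16,23) fires=1 [17,24) fires=1 [18,25) fires=3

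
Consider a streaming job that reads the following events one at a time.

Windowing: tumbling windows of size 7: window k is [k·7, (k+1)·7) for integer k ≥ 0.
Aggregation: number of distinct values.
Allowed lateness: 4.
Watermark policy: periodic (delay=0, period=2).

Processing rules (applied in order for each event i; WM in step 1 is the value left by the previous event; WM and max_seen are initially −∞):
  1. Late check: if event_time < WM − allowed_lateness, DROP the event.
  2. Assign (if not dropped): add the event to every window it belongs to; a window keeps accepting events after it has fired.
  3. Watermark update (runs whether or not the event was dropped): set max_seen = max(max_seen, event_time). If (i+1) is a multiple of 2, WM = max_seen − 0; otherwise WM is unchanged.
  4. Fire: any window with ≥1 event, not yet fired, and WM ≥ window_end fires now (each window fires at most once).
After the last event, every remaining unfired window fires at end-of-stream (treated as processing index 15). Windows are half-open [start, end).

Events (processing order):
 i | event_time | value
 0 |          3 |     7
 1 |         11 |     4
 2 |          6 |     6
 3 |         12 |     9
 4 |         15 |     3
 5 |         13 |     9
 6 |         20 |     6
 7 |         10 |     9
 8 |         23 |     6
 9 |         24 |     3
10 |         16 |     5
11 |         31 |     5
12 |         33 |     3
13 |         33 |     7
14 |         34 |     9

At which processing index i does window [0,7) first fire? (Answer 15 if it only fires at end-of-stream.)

1

i=0 t=3 v=7: → [0,7); WM=−∞
i=1 t=11 v=4: → [7,14); WM=11; [0,7) fires=1
i=2 t=6 v=6: DROP (t<11-4); WM=11
i=3 t=12 v=9: → [7,14); WM=12
i=4 t=15 v=3: → [14,21); WM=12
i=5 t=13 v=9: → [7,14); WM=15; [7,14) fires=2
i=6 t=20 v=6: → [14,21); WM=15
i=7 t=10 v=9: DROP (t<15-4); WM=20
i=8 t=23 v=6: → [21,28); WM=20
i=9 t=24 v=3: → [21,28); WM=24; [14,21) fires=2
i=10 t=16 v=5: DROP (t<24-4); WM=24
i=11 t=31 v=5: → [28,35); WM=31; [21,28) fires=2
i=12 t=33 v=3: → [28,35); WM=31
i=13 t=33 v=7: → [28,35); WM=33
i=14 t=34 v=9: → [28,35); WM=33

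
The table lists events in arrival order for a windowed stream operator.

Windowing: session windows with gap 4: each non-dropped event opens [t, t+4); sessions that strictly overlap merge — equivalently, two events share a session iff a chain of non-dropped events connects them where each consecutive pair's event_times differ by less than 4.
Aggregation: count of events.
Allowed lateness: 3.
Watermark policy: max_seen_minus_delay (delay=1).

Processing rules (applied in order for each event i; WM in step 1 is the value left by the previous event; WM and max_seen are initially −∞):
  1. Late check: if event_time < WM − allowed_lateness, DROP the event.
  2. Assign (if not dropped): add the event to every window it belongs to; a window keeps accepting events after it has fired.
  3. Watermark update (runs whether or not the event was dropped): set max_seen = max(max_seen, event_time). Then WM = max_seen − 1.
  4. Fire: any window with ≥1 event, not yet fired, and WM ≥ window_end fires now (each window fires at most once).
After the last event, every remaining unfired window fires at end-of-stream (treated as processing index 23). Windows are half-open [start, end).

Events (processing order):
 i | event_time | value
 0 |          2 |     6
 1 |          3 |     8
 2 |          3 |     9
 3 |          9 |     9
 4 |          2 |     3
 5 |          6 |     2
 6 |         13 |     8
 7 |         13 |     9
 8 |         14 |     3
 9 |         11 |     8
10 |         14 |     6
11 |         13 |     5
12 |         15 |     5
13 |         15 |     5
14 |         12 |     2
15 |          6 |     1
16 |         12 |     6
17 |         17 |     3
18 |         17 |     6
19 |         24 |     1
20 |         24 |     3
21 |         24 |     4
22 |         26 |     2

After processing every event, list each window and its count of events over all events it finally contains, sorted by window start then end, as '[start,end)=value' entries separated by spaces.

[2,21)=17 [24,30)=4

i=0 t=2 v=6: → [2,6); WM=1
i=1 t=3 v=8: → [2,7); WM=2
i=2 t=3 v=9: → [2,7); WM=2
i=3 t=9 v=9: → [9,13); WM=8
i=4 t=2 v=3: DROP (t<8-3); WM=8
i=5 t=6 v=2: → [2,13); WM=8
i=6 t=13 v=8: → [13,17); WM=12
i=7 t=13 v=9: → [13,17); WM=12
i=8 t=14 v=3: → [13,18); WM=13
i=9 t=11 v=8: → [2,18); WM=13
i=10 t=14 v=6: → [2,18); WM=13
i=11 t=13 v=5: → [2,18); WM=13
i=12 t=15 v=5: → [2,19); WM=14
i=13 t=15 v=5: → [2,19); WM=14
i=14 t=12 v=2: → [2,19); WM=14
i=15 t=6 v=1: DROP (t<14-3); WM=14
i=16 t=12 v=6: → [2,19); WM=14
i=17 t=17 v=3: → [2,21); WM=16
i=18 t=17 v=6: → [2,21); WM=16
i=19 t=24 v=1: → [24,28); WM=23
i=20 t=24 v=3: → [24,28); WM=23
i=21 t=24 v=4: → [24,28); WM=23
i=22 t=26 v=2: → [24,30); WM=25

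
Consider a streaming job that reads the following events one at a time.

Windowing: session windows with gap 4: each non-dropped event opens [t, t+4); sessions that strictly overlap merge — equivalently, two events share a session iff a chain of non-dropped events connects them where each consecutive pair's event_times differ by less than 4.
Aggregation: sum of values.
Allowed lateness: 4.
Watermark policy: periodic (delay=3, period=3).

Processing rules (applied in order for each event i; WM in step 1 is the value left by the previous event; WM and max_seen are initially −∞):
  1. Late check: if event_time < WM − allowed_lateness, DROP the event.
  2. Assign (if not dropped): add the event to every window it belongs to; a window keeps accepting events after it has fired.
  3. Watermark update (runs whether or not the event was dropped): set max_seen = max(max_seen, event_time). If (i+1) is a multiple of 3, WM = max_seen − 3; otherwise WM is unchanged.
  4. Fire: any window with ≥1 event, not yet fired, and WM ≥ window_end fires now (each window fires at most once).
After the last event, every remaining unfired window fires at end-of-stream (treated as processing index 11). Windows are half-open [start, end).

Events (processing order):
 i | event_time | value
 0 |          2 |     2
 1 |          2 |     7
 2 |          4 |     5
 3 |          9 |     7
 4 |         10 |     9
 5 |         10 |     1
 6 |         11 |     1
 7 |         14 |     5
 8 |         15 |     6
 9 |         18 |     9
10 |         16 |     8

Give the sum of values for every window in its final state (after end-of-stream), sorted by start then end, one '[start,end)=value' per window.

[2,8)=14 [9,22)=46

i=0 t=2 v=2: → [2,6); WM=−∞
i=1 t=2 v=7: → [2,6); WM=−∞
i=2 t=4 v=5: → [2,8); WM=1
i=3 t=9 v=7: → [9,13); WM=1
i=4 t=10 v=9: → [9,14); WM=1
i=5 t=10 v=1: → [9,14); WM=7
i=6 t=11 v=1: → [9,15); WM=7
i=7 t=14 v=5: → [9,18); WM=7
i=8 t=15 v=6: → [9,19); WM=12
i=9 t=18 v=9: → [9,22); WM=12
i=10 t=16 v=8: → [9,22); WM=12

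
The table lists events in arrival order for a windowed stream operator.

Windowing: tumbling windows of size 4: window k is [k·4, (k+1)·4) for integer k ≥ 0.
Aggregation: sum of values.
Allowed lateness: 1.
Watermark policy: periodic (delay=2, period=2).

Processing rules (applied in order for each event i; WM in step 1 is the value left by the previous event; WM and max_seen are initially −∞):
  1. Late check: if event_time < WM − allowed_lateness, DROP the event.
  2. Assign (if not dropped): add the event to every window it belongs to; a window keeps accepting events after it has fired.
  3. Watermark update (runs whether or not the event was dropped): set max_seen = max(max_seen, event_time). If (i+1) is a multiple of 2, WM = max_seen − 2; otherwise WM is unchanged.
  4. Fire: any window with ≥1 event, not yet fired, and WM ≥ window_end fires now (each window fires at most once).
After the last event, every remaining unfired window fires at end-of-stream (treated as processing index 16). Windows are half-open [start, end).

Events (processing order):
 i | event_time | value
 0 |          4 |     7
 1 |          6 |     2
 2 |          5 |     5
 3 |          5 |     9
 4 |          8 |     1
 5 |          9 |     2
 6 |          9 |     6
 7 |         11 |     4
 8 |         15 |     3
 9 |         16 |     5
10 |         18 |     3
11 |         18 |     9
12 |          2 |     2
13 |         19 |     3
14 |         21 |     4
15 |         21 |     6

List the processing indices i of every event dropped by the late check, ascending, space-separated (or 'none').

i=0 t=4 v=7: → [4,8); WM=−∞
i=1 t=6 v=2: → [4,8); WM=4
i=2 t=5 v=5: → [4,8); WM=4
i=3 t=5 v=9: → [4,8); WM=4
i=4 t=8 v=1: → [8,12); WM=4
i=5 t=9 v=2: → [8,12); WM=7
i=6 t=9 v=6: → [8,12); WM=7
i=7 t=11 v=4: → [8,12); WM=9; [4,8) fires=23
i=8 t=15 v=3: → [12,16); WM=9
i=9 t=16 v=5: → [16,20); WM=14; [8,12) fires=13
i=10 t=18 v=3: → [16,20); WM=14
i=11 t=18 v=9: → [16,20); WM=16; [12,16) fires=3
i=12 t=2 v=2: DROP (t<16-1); WM=16
i=13 t=19 v=3: → [16,20); WM=17
i=14 t=21 v=4: → [20,24); WM=17
i=15 t=21 v=6: → [20,24); WM=19

12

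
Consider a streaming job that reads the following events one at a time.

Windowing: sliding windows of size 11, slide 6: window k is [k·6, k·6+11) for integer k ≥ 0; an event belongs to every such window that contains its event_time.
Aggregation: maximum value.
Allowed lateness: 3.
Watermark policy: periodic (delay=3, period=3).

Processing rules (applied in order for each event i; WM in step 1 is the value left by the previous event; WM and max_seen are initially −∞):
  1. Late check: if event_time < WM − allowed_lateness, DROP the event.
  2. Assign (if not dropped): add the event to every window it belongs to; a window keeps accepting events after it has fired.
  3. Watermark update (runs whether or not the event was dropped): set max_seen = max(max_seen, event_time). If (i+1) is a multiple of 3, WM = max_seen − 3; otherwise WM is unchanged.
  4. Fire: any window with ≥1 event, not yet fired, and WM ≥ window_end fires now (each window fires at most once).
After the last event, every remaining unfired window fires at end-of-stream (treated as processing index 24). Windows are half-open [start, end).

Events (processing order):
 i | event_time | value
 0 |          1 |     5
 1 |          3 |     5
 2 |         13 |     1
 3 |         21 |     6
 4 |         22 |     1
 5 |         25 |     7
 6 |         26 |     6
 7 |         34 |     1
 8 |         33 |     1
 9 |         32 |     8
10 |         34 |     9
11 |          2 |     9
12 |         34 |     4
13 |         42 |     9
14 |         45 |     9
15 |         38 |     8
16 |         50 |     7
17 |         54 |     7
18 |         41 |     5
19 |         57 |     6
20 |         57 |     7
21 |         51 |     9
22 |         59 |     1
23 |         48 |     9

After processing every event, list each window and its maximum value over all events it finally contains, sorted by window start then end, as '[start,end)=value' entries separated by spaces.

i=0 t=1 v=5: → [0,11); WM=−∞
i=1 t=3 v=5: → [0,11); WM=−∞
i=2 t=13 v=1: → [12,23),[6,17); WM=10
i=3 t=21 v=6: → [18,29),[12,23); WM=10
i=4 t=22 v=1: → [18,29),[12,23); WM=10
i=5 t=25 v=7: → [24,35),[18,29); WM=22; [0,11) fires=5 [6,17) fires=1
i=6 t=26 v=6: → [24,35),[18,29); WM=22
i=7 t=34 v=1: → [30,41),[24,35); WM=22
i=8 t=33 v=1: → [30,41),[24,35); WM=31; [12,23) fires=6 [18,29) fires=7
i=9 t=32 v=8: → [30,41),[24,35); WM=31
i=10 t=34 v=9: → [30,41),[24,35); WM=31
i=11 t=2 v=9: DROP (t<31-3); WM=31
i=12 t=34 v=4: → [30,41),[24,35); WM=31
i=13 t=42 v=9: → [42,53),[36,47); WM=31
i=14 t=45 v=9: → [42,53),[36,47); WM=42; [24,35) fires=9 [30,41) fires=9
i=15 t=38 v=8: DROP (t<42-3); WM=42
i=16 t=50 v=7: → [48,59),[42,53); WM=42
i=17 t=54 v=7: → [54,65),[48,59); WM=51; [36,47) fires=9
i=18 t=41 v=5: DROP (t<51-3); WM=51
i=19 t=57 v=6: → [54,65),[48,59); WM=51
i=20 t=57 v=7: → [54,65),[48,59); WM=54; [42,53) fires=9
i=21 t=51 v=9: → [48,59),[42,53); WM=54
i=22 t=59 v=1: → [54,65); WM=54
i=23 t=48 v=9: DROP (t<54-3); WM=56

[0,11)=5 [6,17)=1 [12,23)=6 [18,29)=7 [24,35)=9 [30,41)=9 [36,47)=9 [42,53)=9 [48,59)=9 [54,65)=7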